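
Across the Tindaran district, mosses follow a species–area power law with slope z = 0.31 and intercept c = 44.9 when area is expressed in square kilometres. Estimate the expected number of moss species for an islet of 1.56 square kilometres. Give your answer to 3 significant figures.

S = 44.9 × 1.56^0.31 = 44.9 × 1.148 ≈ 51.54

51.5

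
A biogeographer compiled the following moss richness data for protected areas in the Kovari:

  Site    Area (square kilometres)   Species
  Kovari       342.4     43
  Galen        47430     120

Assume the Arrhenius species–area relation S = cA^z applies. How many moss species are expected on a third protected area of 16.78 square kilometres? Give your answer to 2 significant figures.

z = ln(120/43) / ln(47430/342.4) = 1.0263 / 4.9310 = 0.2081
c = 43 / 342.4^0.2081 = 43 / 3.369 = 12.76
S₃ = 12.76 × 16.78^0.2081 = 12.76 × 1.799 ≈ 22.95

23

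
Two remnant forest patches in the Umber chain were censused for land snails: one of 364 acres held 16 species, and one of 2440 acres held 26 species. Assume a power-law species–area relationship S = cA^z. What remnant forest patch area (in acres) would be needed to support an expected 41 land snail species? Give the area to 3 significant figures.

14500 acres

z = ln(26/16) / ln(2440/364) = 0.4855 / 1.9026 = 0.2552
c = 16 / 364^0.2552 = 16 / 4.503 = 3.553
A = (41/3.553)^(1/0.2552) ⇒ ln A = ln(11.54)/0.2552 = 9.5847
A = e^9.5847 ≈ 14540 acres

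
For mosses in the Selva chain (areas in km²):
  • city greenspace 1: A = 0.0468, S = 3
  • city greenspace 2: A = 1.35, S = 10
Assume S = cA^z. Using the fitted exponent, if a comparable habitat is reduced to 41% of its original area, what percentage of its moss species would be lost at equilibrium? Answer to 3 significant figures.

z = ln(10/3) / ln(1.35/0.0468) = 1.2040 / 3.3620 = 0.3581
S_new/S_old = (A_new/A_old)^z = 0.41^0.3581 = exp(0.3581 × -0.8916) = 0.7267
Fraction lost = 1 − 0.7267 = 0.2733

27.3%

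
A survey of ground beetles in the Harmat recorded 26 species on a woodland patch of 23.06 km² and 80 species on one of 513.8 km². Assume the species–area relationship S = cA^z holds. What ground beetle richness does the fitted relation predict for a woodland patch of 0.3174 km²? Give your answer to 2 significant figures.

5.5

z = ln(80/26) / ln(513.8/23.06) = 1.1239 / 3.1037 = 0.3621
c = 26 / 23.06^0.3621 = 26 / 3.115 = 8.345
S₃ = 8.345 × 0.3174^0.3621 = 8.345 × 0.66 ≈ 5.508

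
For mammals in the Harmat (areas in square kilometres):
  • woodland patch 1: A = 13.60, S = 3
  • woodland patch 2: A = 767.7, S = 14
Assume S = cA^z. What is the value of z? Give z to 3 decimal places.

0.382

Taking logs: ln S = ln c + z ln A, so z = (ln S₂ − ln S₁)/(ln A₂ − ln A₁).
z = ln(14/3) / ln(767.7/13.6) = ln(4.667) / ln(56.45) = 1.5404 / 4.0333 = 0.3819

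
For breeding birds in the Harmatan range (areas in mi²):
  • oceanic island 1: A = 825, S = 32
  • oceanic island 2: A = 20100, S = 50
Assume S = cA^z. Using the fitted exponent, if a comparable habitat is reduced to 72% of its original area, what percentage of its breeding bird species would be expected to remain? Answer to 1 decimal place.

z = ln(50/32) / ln(20100/825) = 0.4463 / 3.1931 = 0.1398
S_new/S_old = (A_new/A_old)^z = 0.72^0.1398 = exp(0.1398 × -0.3285) = 0.9551

95.5%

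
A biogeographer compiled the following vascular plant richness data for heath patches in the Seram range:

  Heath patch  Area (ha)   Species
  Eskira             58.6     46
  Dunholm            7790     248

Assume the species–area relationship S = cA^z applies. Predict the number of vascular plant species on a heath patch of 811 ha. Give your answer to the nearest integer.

z = ln(248/46) / ln(7790/58.6) = 1.6848 / 4.8899 = 0.3445
c = 46 / 58.6^0.3445 = 46 / 4.066 = 11.31
S₃ = 11.31 × 811^0.3445 = 11.31 × 10.05 ≈ 113.7

114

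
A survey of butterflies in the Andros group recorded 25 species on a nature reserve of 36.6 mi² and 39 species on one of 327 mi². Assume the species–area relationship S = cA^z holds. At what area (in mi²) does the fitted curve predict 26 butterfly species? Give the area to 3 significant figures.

44.4 mi²

z = ln(39/25) / ln(327/36.6) = 0.4447 / 2.1899 = 0.2031
c = 25 / 36.6^0.2031 = 25 / 2.077 = 12.04
A = (26/12.04)^(1/0.2031) ⇒ ln A = ln(2.16)/0.2031 = 3.7932
A = e^3.7932 ≈ 44.4 mi²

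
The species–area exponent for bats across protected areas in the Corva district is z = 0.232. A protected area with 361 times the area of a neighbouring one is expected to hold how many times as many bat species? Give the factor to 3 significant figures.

3.92

S₂/S₁ = (A₂/A₁)^z = 361^0.232
ln(S₂/S₁) = 0.232 × ln 361 = 0.232 × 5.8889 = 1.3662
S₂/S₁ = e^1.3662 ≈ 3.921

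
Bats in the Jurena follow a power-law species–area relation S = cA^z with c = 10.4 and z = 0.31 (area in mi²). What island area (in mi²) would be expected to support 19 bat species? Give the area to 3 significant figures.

6.99 mi²

19 = 10.4 × A^0.31  ⇒  A^0.31 = 19/10.4 = 1.827
ln A = ln(1.827) / 0.31 = 0.6026 / 0.31 = 1.9440
A = e^1.9440 ≈ 6.986 mi²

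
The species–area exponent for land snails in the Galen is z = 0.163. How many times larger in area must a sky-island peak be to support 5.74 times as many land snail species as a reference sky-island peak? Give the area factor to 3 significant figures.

45300

(A₂/A₁)^0.163 = 5.74, so A₂/A₁ = 5.74^(1/0.163) = 5.74^6.135
ln(A₂/A₁) = ln 5.74 / 0.163 = 1.7475 / 0.163 = 10.7206
A₂/A₁ = e^10.7206 ≈ 45279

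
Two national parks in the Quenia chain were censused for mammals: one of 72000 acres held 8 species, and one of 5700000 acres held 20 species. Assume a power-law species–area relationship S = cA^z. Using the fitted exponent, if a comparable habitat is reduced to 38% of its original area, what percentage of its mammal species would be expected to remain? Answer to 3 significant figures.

81.6%

z = ln(20/8) / ln(5700000/72000) = 0.9163 / 4.3716 = 0.2096
S_new/S_old = (A_new/A_old)^z = 0.38^0.2096 = exp(0.2096 × -0.9676) = 0.8164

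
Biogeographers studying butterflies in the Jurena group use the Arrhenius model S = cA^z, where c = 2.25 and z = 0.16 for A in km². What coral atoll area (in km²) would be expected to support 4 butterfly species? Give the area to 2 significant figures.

36 km²

4 = 2.25 × A^0.16  ⇒  A^0.16 = 4/2.25 = 1.778
ln A = ln(1.778) / 0.16 = 0.5754 / 0.16 = 3.5960
A = e^3.5960 ≈ 36.45 km²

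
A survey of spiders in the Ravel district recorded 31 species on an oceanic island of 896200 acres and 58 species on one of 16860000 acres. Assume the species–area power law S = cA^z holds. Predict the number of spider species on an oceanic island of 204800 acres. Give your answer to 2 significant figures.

23

z = ln(58/31) / ln(16860000/896200) = 0.6265 / 2.9345 = 0.2135
c = 31 / 896200^0.2135 = 31 / 18.65 = 1.662
S₃ = 1.662 × 204800^0.2135 = 1.662 × 13.61 ≈ 22.62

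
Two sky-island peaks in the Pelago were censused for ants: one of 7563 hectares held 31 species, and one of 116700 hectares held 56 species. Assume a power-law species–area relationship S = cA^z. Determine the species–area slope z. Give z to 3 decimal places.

Taking logs: ln S = ln c + z ln A, so z = (ln S₂ − ln S₁)/(ln A₂ − ln A₁).
z = ln(56/31) / ln(116700/7563) = ln(1.806) / ln(15.43) = 0.5914 / 2.7363 = 0.2161

0.216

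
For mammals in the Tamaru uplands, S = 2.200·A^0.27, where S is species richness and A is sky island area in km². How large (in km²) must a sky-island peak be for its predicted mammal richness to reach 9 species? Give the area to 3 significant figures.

9 = 2.2 × A^0.27  ⇒  A^0.27 = 9/2.2 = 4.091
ln A = ln(4.091) / 0.27 = 1.4088 / 0.27 = 5.2177
A = e^5.2177 ≈ 184.5 km²

185 km²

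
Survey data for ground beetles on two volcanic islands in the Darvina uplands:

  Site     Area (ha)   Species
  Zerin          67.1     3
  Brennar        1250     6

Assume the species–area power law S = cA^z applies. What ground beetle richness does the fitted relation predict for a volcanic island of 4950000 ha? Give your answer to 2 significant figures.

z = ln(6/3) / ln(1250/67.1) = 0.6931 / 2.9247 = 0.2370
c = 3 / 67.1^0.2370 = 3 / 2.71 = 1.107
S₃ = 1.107 × 4950000^0.2370 = 1.107 × 38.6 ≈ 42.74

43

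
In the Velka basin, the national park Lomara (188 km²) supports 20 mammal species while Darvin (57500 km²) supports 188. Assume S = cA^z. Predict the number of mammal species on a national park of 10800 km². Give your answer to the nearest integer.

98

z = ln(188/20) / ln(57500/188) = 2.2407 / 5.7231 = 0.3915
c = 20 / 188^0.3915 = 20 / 7.769 = 2.574
S₃ = 2.574 × 10800^0.3915 = 2.574 × 37.95 ≈ 97.68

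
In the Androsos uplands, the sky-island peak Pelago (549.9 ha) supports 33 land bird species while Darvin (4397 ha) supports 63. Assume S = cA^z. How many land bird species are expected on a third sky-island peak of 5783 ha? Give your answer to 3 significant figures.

68.6

z = ln(63/33) / ln(4397/549.9) = 0.6466 / 2.0789 = 0.3110
c = 33 / 549.9^0.3110 = 33 / 7.118 = 4.636
S₃ = 4.636 × 5783^0.3110 = 4.636 × 14.8 ≈ 68.6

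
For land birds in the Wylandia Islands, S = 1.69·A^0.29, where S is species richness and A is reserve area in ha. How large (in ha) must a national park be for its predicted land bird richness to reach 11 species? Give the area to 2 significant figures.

11 = 1.69 × A^0.29  ⇒  A^0.29 = 11/1.69 = 6.509
ln A = ln(6.509) / 0.29 = 1.8732 / 0.29 = 6.4592
A = e^6.4592 ≈ 638.5 ha

640 ha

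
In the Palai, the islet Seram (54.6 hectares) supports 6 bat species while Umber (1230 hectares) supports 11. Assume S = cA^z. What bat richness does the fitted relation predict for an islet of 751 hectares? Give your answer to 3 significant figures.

9.99

z = ln(11/6) / ln(1230/54.6) = 0.6061 / 3.1147 = 0.1946
c = 6 / 54.6^0.1946 = 6 / 2.178 = 2.755
S₃ = 2.755 × 751^0.1946 = 2.755 × 3.627 ≈ 9.993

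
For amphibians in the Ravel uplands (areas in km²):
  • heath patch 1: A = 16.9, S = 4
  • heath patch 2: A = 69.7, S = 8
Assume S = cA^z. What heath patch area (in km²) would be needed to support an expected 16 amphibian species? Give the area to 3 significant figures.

287 km²

z = ln(8/4) / ln(69.7/16.9) = 0.6931 / 1.4169 = 0.4892
c = 4 / 16.9^0.4892 = 4 / 3.987 = 1.003
A = (16/1.003)^(1/0.4892) ⇒ ln A = ln(15.95)/0.4892 = 5.6611
A = e^5.6611 ≈ 287.5 km²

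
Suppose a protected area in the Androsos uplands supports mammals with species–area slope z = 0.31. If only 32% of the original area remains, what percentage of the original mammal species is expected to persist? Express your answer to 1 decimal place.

S_new/S_old = (A_new/A_old)^z = 0.32^0.31
= exp(0.31 × ln 0.32) = exp(0.31 × -1.1394) = exp(-0.3532) ≈ 0.7024

70.2%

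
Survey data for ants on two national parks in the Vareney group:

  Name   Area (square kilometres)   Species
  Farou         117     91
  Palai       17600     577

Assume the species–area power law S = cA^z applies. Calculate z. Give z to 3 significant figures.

0.368

Taking logs: ln S = ln c + z ln A, so z = (ln S₂ − ln S₁)/(ln A₂ − ln A₁).
z = ln(577/91) / ln(17600/117) = ln(6.341) / ln(150.4) = 1.8470 / 5.0135 = 0.3684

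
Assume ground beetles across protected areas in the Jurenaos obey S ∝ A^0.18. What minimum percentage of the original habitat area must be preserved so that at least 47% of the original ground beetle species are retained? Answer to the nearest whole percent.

Need (A_new/A_old)^0.18 = 0.47, so A_new/A_old = 0.47^(1/0.18) = 0.47^5.556
ln(A_new/A_old) = ln 0.47 / 0.18 = -0.7550 / 0.18 = -4.1946
A_new/A_old = e^-4.1946 ≈ 0.01508

2%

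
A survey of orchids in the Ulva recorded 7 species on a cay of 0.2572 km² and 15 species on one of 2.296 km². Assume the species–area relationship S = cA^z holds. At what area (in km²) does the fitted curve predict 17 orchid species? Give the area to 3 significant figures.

z = ln(15/7) / ln(2.296/0.2572) = 0.7621 / 2.1891 = 0.3482
c = 7 / 0.2572^0.3482 = 7 / 0.6233 = 11.23
A = (17/11.23)^(1/0.3482) ⇒ ln A = ln(1.514)/0.3482 = 1.1907
A = e^1.1907 ≈ 3.289 km²

3.29 km²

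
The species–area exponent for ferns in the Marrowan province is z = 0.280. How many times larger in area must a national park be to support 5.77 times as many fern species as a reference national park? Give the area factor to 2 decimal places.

(A₂/A₁)^0.28 = 5.77, so A₂/A₁ = 5.77^(1/0.28) = 5.77^3.571
ln(A₂/A₁) = ln 5.77 / 0.28 = 1.7527 / 0.28 = 6.2595
A₂/A₁ = e^6.2595 ≈ 523

522.98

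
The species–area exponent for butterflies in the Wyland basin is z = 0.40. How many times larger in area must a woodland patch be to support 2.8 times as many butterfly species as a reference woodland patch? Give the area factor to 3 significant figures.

(A₂/A₁)^0.4 = 2.8, so A₂/A₁ = 2.8^(1/0.4) = 2.8^2.5
ln(A₂/A₁) = ln 2.8 / 0.4 = 1.0296 / 0.4 = 2.5740
A₂/A₁ = e^2.5740 ≈ 13.12

13.1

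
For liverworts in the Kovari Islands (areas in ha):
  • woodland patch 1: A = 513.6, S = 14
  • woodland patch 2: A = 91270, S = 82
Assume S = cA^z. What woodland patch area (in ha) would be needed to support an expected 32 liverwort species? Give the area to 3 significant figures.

5790 ha

z = ln(82/14) / ln(91270/513.6) = 1.7677 / 5.1801 = 0.3412
c = 14 / 513.6^0.3412 = 14 / 8.413 = 1.664
A = (32/1.664)^(1/0.3412) ⇒ ln A = ln(19.23)/0.3412 = 8.6640
A = e^8.6640 ≈ 5791 ha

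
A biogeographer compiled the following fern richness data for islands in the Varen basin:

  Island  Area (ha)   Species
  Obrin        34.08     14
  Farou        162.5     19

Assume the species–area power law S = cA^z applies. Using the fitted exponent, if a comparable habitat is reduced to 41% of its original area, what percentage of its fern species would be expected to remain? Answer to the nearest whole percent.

z = ln(19/14) / ln(162.5/34.08) = 0.3054 / 1.5620 = 0.1955
S_new/S_old = (A_new/A_old)^z = 0.41^0.1955 = exp(0.1955 × -0.8916) = 0.84

84%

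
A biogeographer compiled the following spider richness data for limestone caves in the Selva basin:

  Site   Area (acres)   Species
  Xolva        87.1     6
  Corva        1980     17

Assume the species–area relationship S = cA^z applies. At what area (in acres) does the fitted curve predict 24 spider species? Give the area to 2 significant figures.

5600 acres

z = ln(17/6) / ln(1980/87.1) = 1.0415 / 3.1238 = 0.3334
c = 6 / 87.1^0.3334 = 6 / 4.434 = 1.353
A = (24/1.353)^(1/0.3334) ⇒ ln A = ln(17.74)/0.3334 = 8.6252
A = e^8.6252 ≈ 5570 acres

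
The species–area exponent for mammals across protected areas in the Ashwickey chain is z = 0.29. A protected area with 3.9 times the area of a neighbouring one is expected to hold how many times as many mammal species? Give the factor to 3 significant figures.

1.48

S₂/S₁ = (A₂/A₁)^z = 3.9^0.29
ln(S₂/S₁) = 0.29 × ln 3.9 = 0.29 × 1.3610 = 0.3947
S₂/S₁ = e^0.3947 ≈ 1.484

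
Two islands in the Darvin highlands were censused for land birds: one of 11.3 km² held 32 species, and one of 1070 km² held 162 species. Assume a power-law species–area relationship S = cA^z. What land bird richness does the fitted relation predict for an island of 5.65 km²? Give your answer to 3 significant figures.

z = ln(162/32) / ln(1070/11.3) = 1.6219 / 4.5506 = 0.3564
c = 32 / 11.3^0.3564 = 32 / 2.373 = 13.48
S₃ = 13.48 × 5.65^0.3564 = 13.48 × 1.854 ≈ 25

25.0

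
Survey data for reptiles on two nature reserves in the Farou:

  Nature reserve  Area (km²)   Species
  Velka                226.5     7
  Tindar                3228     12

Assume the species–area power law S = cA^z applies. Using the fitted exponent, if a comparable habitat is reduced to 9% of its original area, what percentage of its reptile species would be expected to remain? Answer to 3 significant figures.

z = ln(12/7) / ln(3228/226.5) = 0.5390 / 2.6569 = 0.2029
S_new/S_old = (A_new/A_old)^z = 0.09^0.2029 = exp(0.2029 × -2.4079) = 0.6135

61.4%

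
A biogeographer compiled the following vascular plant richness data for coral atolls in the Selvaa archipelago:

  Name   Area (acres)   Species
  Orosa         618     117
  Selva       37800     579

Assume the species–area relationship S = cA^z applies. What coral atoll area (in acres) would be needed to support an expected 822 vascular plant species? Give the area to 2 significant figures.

93000 acres

z = ln(579/117) / ln(37800/618) = 1.5991 / 4.1136 = 0.3887
c = 117 / 618^0.3887 = 117 / 12.16 = 9.621
A = (822/9.621)^(1/0.3887) ⇒ ln A = ln(85.44)/0.3887 = 11.4415
A = e^11.4415 ≈ 93109 acres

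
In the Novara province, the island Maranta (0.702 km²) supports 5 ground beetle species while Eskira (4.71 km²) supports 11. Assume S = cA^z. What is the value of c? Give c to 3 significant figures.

z = ln(S₂/S₁) / ln(A₂/A₁) = ln(11/5) / ln(4.71/0.702) = 0.7885 / 1.9035 = 0.4142
c = S₁ / A₁^z = 5 / 0.702^0.4142 = 5 / 0.8637 = 5.789

5.79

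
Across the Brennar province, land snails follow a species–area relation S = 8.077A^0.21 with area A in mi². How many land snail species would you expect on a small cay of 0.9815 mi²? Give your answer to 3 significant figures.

8.05

S = 8.077 × 0.9815^0.21
ln S = ln 8.077 + 0.21 × ln 0.9815 = 2.0890 + 0.21 × -0.0187 = 2.0851
S = e^2.0851 ≈ 8.045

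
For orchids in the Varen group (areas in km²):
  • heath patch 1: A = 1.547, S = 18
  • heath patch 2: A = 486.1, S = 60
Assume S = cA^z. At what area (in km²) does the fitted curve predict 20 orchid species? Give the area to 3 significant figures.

2.56 km²

z = ln(60/18) / ln(486.1/1.547) = 1.2040 / 5.7501 = 0.2094
c = 18 / 1.547^0.2094 = 18 / 1.096 = 16.43
A = (20/16.43)^(1/0.2094) ⇒ ln A = ln(1.217)/0.2094 = 0.9395
A = e^0.9395 ≈ 2.559 km²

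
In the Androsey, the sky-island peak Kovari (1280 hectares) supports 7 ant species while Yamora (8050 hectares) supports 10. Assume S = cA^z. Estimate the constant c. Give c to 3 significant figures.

1.75

z = ln(S₂/S₁) / ln(A₂/A₁) = ln(10/7) / ln(8050/1280) = 0.3567 / 1.8388 = 0.1940
c = S₁ / A₁^z = 7 / 1280^0.1940 = 7 / 4.006 = 1.747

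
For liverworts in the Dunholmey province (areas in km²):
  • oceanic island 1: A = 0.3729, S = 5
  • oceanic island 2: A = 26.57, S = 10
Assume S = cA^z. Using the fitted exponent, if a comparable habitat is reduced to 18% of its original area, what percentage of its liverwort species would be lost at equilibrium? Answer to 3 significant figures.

24.3%

z = ln(10/5) / ln(26.57/0.3729) = 0.6931 / 4.2662 = 0.1625
S_new/S_old = (A_new/A_old)^z = 0.18^0.1625 = exp(0.1625 × -1.7148) = 0.7568
Fraction lost = 1 − 0.7568 = 0.2432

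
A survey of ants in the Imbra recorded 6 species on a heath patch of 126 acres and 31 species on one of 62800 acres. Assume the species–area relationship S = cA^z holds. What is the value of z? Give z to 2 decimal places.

Taking logs: ln S = ln c + z ln A, so z = (ln S₂ − ln S₁)/(ln A₂ − ln A₁).
z = ln(31/6) / ln(62800/126) = ln(5.167) / ln(498.4) = 1.6422 / 6.2114 = 0.2644

0.26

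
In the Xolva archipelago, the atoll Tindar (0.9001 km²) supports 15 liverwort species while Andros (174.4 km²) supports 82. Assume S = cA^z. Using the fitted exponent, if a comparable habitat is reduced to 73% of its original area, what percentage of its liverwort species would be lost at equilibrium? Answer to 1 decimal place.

9.7%

z = ln(82/15) / ln(174.4/0.9001) = 1.6987 / 5.2666 = 0.3225
S_new/S_old = (A_new/A_old)^z = 0.73^0.3225 = exp(0.3225 × -0.3147) = 0.9035
Fraction lost = 1 − 0.9035 = 0.09652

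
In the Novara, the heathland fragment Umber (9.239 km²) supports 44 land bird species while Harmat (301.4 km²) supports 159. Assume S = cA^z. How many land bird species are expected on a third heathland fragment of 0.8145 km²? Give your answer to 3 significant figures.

z = ln(159/44) / ln(301.4/9.239) = 1.2847 / 3.4850 = 0.3686
c = 44 / 9.239^0.3686 = 44 / 2.27 = 19.39
S₃ = 19.39 × 0.8145^0.3686 = 19.39 × 0.9272 ≈ 17.97

18.0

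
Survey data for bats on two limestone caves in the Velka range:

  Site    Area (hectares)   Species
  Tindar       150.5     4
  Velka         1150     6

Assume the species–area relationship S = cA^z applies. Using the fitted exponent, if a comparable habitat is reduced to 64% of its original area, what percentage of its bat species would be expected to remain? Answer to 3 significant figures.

z = ln(6/4) / ln(1150/150.5) = 0.4055 / 2.0336 = 0.1994
S_new/S_old = (A_new/A_old)^z = 0.64^0.1994 = exp(0.1994 × -0.4463) = 0.9149

91.5%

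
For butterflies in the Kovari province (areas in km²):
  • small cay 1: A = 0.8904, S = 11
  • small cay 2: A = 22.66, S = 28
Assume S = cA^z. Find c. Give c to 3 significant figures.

11.4

z = ln(S₂/S₁) / ln(A₂/A₁) = ln(28/11) / ln(22.66/0.8904) = 0.9343 / 3.2367 = 0.2887
c = S₁ / A₁^z = 11 / 0.8904^0.2887 = 11 / 0.967 = 11.37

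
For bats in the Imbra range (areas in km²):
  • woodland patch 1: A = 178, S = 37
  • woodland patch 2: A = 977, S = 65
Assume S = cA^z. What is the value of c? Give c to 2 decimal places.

z = ln(S₂/S₁) / ln(A₂/A₁) = ln(65/37) / ln(977/178) = 0.5635 / 1.7027 = 0.3309
c = S₁ / A₁^z = 37 / 178^0.3309 = 37 / 5.556 = 6.66

6.66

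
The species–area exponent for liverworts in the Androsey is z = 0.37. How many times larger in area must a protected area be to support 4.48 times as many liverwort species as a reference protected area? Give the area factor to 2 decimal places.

57.57

(A₂/A₁)^0.37 = 4.48, so A₂/A₁ = 4.48^(1/0.37) = 4.48^2.703
ln(A₂/A₁) = ln 4.48 / 0.37 = 1.4996 / 0.37 = 4.0530
A₂/A₁ = e^4.0530 ≈ 57.57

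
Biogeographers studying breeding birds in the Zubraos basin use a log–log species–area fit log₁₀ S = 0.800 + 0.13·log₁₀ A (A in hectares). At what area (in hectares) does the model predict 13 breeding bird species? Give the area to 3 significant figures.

13 = 6.31 × A^0.13  ⇒  A^0.13 = 13/6.31 = 2.06
ln A = ln(2.06) / 0.13 = 0.7229 / 0.13 = 5.5606
A = e^5.5606 ≈ 260 hectares

260 hectares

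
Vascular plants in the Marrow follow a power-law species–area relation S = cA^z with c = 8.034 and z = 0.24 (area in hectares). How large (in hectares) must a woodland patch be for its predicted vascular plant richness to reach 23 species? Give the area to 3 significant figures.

80.0 hectares

23 = 8.034 × A^0.24  ⇒  A^0.24 = 23/8.034 = 2.863
ln A = ln(2.863) / 0.24 = 1.0518 / 0.24 = 4.3825
A = e^4.3825 ≈ 80.04 hectares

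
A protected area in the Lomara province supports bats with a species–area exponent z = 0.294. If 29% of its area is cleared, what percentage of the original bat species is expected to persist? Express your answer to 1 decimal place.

S_new/S_old = (A_new/A_old)^z = 0.71^0.294
= exp(0.294 × ln 0.71) = exp(0.294 × -0.3425) = exp(-0.1007) ≈ 0.9042

90.4%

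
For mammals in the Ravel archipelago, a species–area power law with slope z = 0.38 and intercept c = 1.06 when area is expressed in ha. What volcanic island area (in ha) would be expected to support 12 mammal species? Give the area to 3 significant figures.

593 ha

12 = 1.06 × A^0.38  ⇒  A^0.38 = 12/1.06 = 11.32
ln A = ln(11.32) / 0.38 = 2.4266 / 0.38 = 6.3859
A = e^6.3859 ≈ 593.4 ha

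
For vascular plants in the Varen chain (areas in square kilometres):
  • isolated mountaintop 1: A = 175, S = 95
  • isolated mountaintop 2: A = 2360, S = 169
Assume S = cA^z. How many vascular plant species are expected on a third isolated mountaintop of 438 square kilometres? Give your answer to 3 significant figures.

z = ln(169/95) / ln(2360/175) = 0.5760 / 2.6016 = 0.2214
c = 95 / 175^0.2214 = 95 / 3.138 = 30.28
S₃ = 30.28 × 438^0.2214 = 30.28 × 3.845 ≈ 116.4

116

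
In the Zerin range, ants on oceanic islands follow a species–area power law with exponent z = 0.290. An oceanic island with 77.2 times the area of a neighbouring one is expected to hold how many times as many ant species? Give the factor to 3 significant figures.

S₂/S₁ = (A₂/A₁)^z = 77.2^0.29
ln(S₂/S₁) = 0.29 × ln 77.2 = 0.29 × 4.3464 = 1.2605
S₂/S₁ = e^1.2605 ≈ 3.527

3.53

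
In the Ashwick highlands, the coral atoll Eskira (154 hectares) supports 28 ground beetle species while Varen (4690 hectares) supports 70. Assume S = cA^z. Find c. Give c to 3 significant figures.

7.25

z = ln(S₂/S₁) / ln(A₂/A₁) = ln(70/28) / ln(4690/154) = 0.9163 / 3.4162 = 0.2682
c = S₁ / A₁^z = 28 / 154^0.2682 = 28 / 3.861 = 7.252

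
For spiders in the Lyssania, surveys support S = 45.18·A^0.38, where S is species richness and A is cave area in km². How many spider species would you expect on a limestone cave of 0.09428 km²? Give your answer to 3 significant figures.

18.4

S = 45.18 × 0.09428^0.38
ln S = ln 45.18 + 0.38 × ln 0.09428 = 3.8107 + 0.38 × -2.3615 = 2.9133
S = e^2.9133 ≈ 18.42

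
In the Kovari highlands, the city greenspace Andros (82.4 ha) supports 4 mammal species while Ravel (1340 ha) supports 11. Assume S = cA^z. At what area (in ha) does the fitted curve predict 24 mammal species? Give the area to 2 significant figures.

z = ln(11/4) / ln(1340/82.4) = 1.0116 / 2.7888 = 0.3627
c = 4 / 82.4^0.3627 = 4 / 4.954 = 0.8074
A = (24/0.8074)^(1/0.3627) ⇒ ln A = ln(29.72)/0.3627 = 9.3512
A = e^9.3512 ≈ 11513 ha

12000 ha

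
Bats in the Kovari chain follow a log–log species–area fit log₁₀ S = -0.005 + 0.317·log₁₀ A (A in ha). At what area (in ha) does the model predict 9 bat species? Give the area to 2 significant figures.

9 = 0.9886 × A^0.317  ⇒  A^0.317 = 9/0.9886 = 9.104
ln A = ln(9.104) / 0.317 = 2.2087 / 0.317 = 6.9676
A = e^6.9676 ≈ 1062 ha

1100 ha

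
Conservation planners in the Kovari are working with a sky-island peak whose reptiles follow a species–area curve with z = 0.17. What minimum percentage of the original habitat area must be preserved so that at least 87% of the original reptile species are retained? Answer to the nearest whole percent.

Need (A_new/A_old)^0.17 = 0.87, so A_new/A_old = 0.87^(1/0.17) = 0.87^5.882
ln(A_new/A_old) = ln 0.87 / 0.17 = -0.1393 / 0.17 = -0.8192
A_new/A_old = e^-0.8192 ≈ 0.4408

44%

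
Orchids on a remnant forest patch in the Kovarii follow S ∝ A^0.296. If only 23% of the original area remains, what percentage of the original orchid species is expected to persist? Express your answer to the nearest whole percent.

65%

S_new/S_old = (A_new/A_old)^z = 0.23^0.296
= exp(0.296 × ln 0.23) = exp(0.296 × -1.4697) = exp(-0.4350) ≈ 0.6472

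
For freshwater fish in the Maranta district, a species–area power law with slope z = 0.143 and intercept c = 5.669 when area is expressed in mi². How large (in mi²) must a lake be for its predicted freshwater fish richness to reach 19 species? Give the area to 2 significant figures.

4700 mi²

19 = 5.669 × A^0.143  ⇒  A^0.143 = 19/5.669 = 3.352
ln A = ln(3.352) / 0.143 = 1.2094 / 0.143 = 8.4575
A = e^8.4575 ≈ 4710 mi²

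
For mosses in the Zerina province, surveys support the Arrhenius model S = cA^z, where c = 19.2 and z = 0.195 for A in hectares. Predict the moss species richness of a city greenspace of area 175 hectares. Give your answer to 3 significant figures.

S = 19.2 × 175^0.195
ln S = ln 19.2 + 0.195 × ln 175 = 2.9549 + 0.195 × 5.1648 = 3.9620
S = e^3.9620 ≈ 52.56

52.6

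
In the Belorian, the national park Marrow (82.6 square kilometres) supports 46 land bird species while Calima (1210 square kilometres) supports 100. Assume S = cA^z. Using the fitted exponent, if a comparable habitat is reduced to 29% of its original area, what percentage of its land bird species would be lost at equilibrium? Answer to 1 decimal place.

z = ln(100/46) / ln(1210/82.6) = 0.7765 / 2.6844 = 0.2893
S_new/S_old = (A_new/A_old)^z = 0.29^0.2893 = exp(0.2893 × -1.2379) = 0.699
Fraction lost = 1 − 0.699 = 0.301

30.1%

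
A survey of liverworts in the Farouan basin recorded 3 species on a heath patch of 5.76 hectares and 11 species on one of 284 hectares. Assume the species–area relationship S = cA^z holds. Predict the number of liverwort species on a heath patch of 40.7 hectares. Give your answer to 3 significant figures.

5.76

z = ln(11/3) / ln(284/5.76) = 1.2993 / 3.8980 = 0.3333
c = 3 / 5.76^0.3333 = 3 / 1.793 = 1.674
S₃ = 1.674 × 40.7^0.3333 = 1.674 × 3.44 ≈ 5.757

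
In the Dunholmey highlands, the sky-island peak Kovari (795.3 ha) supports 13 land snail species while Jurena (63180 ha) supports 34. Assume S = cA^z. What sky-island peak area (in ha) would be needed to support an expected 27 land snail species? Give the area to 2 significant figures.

22000 ha

z = ln(34/13) / ln(63180/795.3) = 0.9614 / 4.3750 = 0.2197
c = 13 / 795.3^0.2197 = 13 / 4.339 = 2.996
A = (27/2.996)^(1/0.2197) ⇒ ln A = ln(9.012)/0.2197 = 10.0047
A = e^10.0047 ≈ 22131 ha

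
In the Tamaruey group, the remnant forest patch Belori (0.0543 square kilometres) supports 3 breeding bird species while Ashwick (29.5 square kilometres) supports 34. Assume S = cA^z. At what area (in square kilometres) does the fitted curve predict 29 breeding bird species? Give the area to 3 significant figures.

19.5 square kilometres

z = ln(34/3) / ln(29.5/0.0543) = 2.4277 / 6.2976 = 0.3855
c = 3 / 0.0543^0.3855 = 3 / 0.3253 = 9.223
A = (29/9.223)^(1/0.3855) ⇒ ln A = ln(3.144)/0.3855 = 2.9718
A = e^2.9718 ≈ 19.53 square kilometres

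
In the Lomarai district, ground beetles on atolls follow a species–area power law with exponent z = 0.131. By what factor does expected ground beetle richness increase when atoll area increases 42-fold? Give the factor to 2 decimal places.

1.63

S₂/S₁ = (A₂/A₁)^z = 42^0.131
ln(S₂/S₁) = 0.131 × ln 42 = 0.131 × 3.7377 = 0.4896
S₂/S₁ = e^0.4896 ≈ 1.632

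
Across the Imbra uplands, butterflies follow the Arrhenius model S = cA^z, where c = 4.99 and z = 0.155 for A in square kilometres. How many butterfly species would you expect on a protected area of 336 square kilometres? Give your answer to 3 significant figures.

S = 4.99 × 336^0.155 = 4.99 × 2.464 ≈ 12.29

12.3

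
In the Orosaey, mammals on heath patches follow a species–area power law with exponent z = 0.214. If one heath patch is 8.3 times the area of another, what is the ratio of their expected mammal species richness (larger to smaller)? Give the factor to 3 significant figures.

S₂/S₁ = (A₂/A₁)^z = 8.3^0.214
ln(S₂/S₁) = 0.214 × ln 8.3 = 0.214 × 2.1163 = 0.4529
S₂/S₁ = e^0.4529 ≈ 1.573

1.57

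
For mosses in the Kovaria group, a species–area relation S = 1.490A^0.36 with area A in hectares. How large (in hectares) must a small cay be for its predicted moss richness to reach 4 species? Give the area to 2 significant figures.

16 hectares

4 = 1.49 × A^0.36  ⇒  A^0.36 = 4/1.49 = 2.685
ln A = ln(2.685) / 0.36 = 0.9875 / 0.36 = 2.7431
A = e^2.7431 ≈ 15.54 hectares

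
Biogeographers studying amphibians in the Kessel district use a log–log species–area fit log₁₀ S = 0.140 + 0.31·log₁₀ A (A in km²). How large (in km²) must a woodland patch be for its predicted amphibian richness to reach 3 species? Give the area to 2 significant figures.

12 km²

3 = 1.38 × A^0.31  ⇒  A^0.31 = 3/1.38 = 2.173
ln A = ln(2.173) / 0.31 = 0.7763 / 0.31 = 2.5040
A = e^2.5040 ≈ 12.23 km²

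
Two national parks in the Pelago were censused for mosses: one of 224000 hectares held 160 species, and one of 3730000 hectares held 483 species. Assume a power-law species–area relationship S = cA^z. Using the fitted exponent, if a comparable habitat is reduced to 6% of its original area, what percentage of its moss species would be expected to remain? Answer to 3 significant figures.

z = ln(483/160) / ln(3730000/224000) = 1.1048 / 2.8125 = 0.3928
S_new/S_old = (A_new/A_old)^z = 0.06^0.3928 = exp(0.3928 × -2.8134) = 0.3311

33.1%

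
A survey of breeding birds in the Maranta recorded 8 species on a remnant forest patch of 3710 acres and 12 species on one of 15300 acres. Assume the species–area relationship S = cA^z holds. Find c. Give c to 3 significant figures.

z = ln(S₂/S₁) / ln(A₂/A₁) = ln(12/8) / ln(15300/3710) = 0.4055 / 1.4168 = 0.2862
c = S₁ / A₁^z = 8 / 3710^0.2862 = 8 / 10.51 = 0.7614

0.761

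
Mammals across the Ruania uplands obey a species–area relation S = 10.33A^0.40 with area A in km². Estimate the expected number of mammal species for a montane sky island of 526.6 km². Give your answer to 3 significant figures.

127

S = 10.33 × 526.6^0.4
ln S = ln 10.33 + 0.4 × ln 526.6 = 2.3351 + 0.4 × 6.2664 = 4.8416
S = e^4.8416 ≈ 126.7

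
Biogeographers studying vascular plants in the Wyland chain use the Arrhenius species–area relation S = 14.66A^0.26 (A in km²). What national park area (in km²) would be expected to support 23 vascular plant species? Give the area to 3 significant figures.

5.65 km²

23 = 14.66 × A^0.26  ⇒  A^0.26 = 23/14.66 = 1.569
ln A = ln(1.569) / 0.26 = 0.4504 / 0.26 = 1.7322
A = e^1.7322 ≈ 5.653 km²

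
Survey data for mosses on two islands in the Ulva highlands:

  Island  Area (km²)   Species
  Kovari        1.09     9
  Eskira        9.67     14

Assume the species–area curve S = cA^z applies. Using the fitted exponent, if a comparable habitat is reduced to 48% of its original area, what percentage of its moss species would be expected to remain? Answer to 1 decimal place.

z = ln(14/9) / ln(9.67/1.09) = 0.4418 / 2.1829 = 0.2024
S_new/S_old = (A_new/A_old)^z = 0.48^0.2024 = exp(0.2024 × -0.7340) = 0.8619

86.2%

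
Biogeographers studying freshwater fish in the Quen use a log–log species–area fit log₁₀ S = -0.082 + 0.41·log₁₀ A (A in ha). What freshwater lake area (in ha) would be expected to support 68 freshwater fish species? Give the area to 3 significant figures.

68 = 0.8279 × A^0.41  ⇒  A^0.41 = 68/0.8279 = 82.13
ln A = ln(82.13) / 0.41 = 4.4083 / 0.41 = 10.7520
A = e^10.7520 ≈ 46723 ha

46700 ha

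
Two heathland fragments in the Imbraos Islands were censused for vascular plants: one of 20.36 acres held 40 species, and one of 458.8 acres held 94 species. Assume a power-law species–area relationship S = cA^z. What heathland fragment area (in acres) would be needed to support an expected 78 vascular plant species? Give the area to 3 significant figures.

z = ln(94/40) / ln(458.8/20.36) = 0.8544 / 3.1150 = 0.2743
c = 40 / 20.36^0.2743 = 40 / 2.285 = 17.5
A = (78/17.5)^(1/0.2743) ⇒ ln A = ln(4.457)/0.2743 = 5.4484
A = e^5.4484 ≈ 232.4 acres

232 acres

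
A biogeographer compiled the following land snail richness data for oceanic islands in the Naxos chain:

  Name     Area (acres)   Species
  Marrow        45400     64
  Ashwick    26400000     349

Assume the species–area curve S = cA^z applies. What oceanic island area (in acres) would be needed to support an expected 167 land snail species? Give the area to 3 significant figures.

1660000 acres

z = ln(349/64) / ln(26400000/45400) = 1.6962 / 6.3656 = 0.2665
c = 64 / 45400^0.2665 = 64 / 17.42 = 3.675
A = (167/3.675)^(1/0.2665) ⇒ ln A = ln(45.44)/0.2665 = 14.3227
A = e^14.3227 ≈ 1660622 acres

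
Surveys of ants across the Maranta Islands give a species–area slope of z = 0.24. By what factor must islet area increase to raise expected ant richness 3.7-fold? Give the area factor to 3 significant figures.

233

(A₂/A₁)^0.24 = 3.7, so A₂/A₁ = 3.7^(1/0.24) = 3.7^4.167
ln(A₂/A₁) = ln 3.7 / 0.24 = 1.3083 / 0.24 = 5.4514
A₂/A₁ = e^5.4514 ≈ 233.1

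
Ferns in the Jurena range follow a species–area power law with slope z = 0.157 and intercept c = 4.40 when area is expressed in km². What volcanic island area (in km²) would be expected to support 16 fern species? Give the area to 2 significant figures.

16 = 4.4 × A^0.157  ⇒  A^0.157 = 16/4.4 = 3.636
ln A = ln(3.636) / 0.157 = 1.2910 / 0.157 = 8.2228
A = e^8.2228 ≈ 3725 km²

3700 km²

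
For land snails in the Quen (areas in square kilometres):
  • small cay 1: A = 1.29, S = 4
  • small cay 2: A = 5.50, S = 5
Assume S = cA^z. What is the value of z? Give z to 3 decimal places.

0.154

Taking logs: ln S = ln c + z ln A, so z = (ln S₂ − ln S₁)/(ln A₂ − ln A₁).
z = ln(5/4) / ln(5.5/1.29) = ln(1.25) / ln(4.264) = 0.2231 / 1.4501 = 0.1539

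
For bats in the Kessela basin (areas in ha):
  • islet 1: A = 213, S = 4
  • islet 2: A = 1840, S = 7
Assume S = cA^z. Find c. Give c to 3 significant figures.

0.995

z = ln(S₂/S₁) / ln(A₂/A₁) = ln(7/4) / ln(1840/213) = 0.5596 / 2.1562 = 0.2595
c = S₁ / A₁^z = 4 / 213^0.2595 = 4 / 4.021 = 0.9949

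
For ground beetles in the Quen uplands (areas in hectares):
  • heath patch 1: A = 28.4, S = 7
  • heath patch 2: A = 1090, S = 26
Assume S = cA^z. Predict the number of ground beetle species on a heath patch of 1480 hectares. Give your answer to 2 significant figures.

z = ln(26/7) / ln(1090/28.4) = 1.3122 / 3.6475 = 0.3597
c = 7 / 28.4^0.3597 = 7 / 3.333 = 2.1
S₃ = 2.1 × 1480^0.3597 = 2.1 × 13.82 ≈ 29.02

29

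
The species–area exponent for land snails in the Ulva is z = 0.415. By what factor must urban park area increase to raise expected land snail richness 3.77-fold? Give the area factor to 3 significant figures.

24.5

(A₂/A₁)^0.415 = 3.77, so A₂/A₁ = 3.77^(1/0.415) = 3.77^2.41
ln(A₂/A₁) = ln 3.77 / 0.415 = 1.3271 / 0.415 = 3.1978
A₂/A₁ = e^3.1978 ≈ 24.48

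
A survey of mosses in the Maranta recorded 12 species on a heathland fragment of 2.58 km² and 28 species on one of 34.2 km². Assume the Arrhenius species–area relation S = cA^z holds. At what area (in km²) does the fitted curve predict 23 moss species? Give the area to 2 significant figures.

19 km²

z = ln(28/12) / ln(34.2/2.58) = 0.8473 / 2.5844 = 0.3278
c = 12 / 2.58^0.3278 = 12 / 1.364 = 8.795
A = (23/8.795)^(1/0.3278) ⇒ ln A = ln(2.615)/0.3278 = 2.9322
A = e^2.9322 ≈ 18.77 km²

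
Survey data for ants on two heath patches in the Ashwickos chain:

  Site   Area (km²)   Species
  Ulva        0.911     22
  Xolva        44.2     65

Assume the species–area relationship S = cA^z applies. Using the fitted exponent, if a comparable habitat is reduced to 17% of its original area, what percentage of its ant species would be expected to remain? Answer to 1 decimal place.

61.0%

z = ln(65/22) / ln(44.2/0.911) = 1.0833 / 3.8819 = 0.2791
S_new/S_old = (A_new/A_old)^z = 0.17^0.2791 = exp(0.2791 × -1.7720) = 0.6099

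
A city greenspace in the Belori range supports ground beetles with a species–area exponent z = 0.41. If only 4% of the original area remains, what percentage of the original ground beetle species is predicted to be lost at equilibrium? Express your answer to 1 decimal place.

S_new/S_old = (A_new/A_old)^z = 0.04^0.41
= exp(0.41 × ln 0.04) = exp(0.41 × -3.2189) = exp(-1.3197) ≈ 0.2672
Fraction lost = 1 − 0.2672 = 0.7328

73.3%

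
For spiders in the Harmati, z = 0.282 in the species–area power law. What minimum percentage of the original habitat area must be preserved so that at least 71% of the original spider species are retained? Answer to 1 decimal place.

Need (A_new/A_old)^0.282 = 0.71, so A_new/A_old = 0.71^(1/0.282) = 0.71^3.546
ln(A_new/A_old) = ln 0.71 / 0.282 = -0.3425 / 0.282 = -1.2145
A_new/A_old = e^-1.2145 ≈ 0.2969

29.7%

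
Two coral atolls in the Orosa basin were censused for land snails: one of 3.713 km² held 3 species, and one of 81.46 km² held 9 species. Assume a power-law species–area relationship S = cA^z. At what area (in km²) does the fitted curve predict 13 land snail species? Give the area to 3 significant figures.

229 km²

z = ln(9/3) / ln(81.46/3.713) = 1.0986 / 3.0883 = 0.3557
c = 3 / 3.713^0.3557 = 3 / 1.595 = 1.881
A = (13/1.881)^(1/0.3557) ⇒ ln A = ln(6.91)/0.3557 = 5.4338
A = e^5.4338 ≈ 229 km²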